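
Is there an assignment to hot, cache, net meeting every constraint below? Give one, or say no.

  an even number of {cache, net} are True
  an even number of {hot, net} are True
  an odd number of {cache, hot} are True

Adding constraints 1, 2, 3 mod 2: every variable appears an even number of times on the left, so the left side is 0.
But the right sides sum to 1 (mod 2). 0 ≠ 1 — the system is inconsistent.

Unsatisfiable — no assignment works.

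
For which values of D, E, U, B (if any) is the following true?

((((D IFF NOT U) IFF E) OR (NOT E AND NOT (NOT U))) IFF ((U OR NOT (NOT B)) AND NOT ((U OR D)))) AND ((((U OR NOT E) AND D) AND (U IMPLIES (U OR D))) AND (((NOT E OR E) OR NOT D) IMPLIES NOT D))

UNSATISFIABLE

Case D = True: the formula simplifies to NOT (((NOT U IFF E) OR (NOT E AND NOT (NOT U)))) AND ((U OR NOT E) AND NOT ((NOT E OR E))).
  E = True: the conjunct NOT ((NOT E OR E)) becomes NOT ((False OR True)) = False.
  E = False: the conjunct NOT ((NOT E OR E)) becomes NOT ((True OR False)) = False.
Case D = False: the conjunct D is False.
Both cases fail — unsatisfiable.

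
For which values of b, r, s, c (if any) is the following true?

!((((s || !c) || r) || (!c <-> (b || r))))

b = True; r = False; s = False; c = True

  !((((s || !c) || r) || (!c <-> (b || r)))) = True
    ((s || !c) || r) || (!c <-> (b || r)) = False
      (s || !c) || r = False
        s || !c = False
          !c = False
      !c <-> (b || r) = False
        !c = False
        b || r = True
The formula evaluates to True.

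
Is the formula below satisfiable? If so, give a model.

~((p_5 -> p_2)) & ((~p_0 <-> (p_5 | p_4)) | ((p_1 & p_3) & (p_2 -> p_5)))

p_0=F; p_1=T; p_2=F; p_3=F; p_4=F; p_5=T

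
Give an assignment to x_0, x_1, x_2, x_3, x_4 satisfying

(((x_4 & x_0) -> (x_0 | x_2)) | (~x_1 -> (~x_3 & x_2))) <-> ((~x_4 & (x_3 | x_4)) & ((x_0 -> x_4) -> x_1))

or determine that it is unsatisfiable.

x_0: True; x_1: True; x_2: True; x_3: True; x_4: False

  (((x_4 & x_0) -> (x_0 | x_2)) | (~x_1 -> (~x_3 & x_2))) <-> ((~x_4 & (x_3 | x_4)) & ((x_0 -> x_4) -> x_1)) = True
    ((x_4 & x_0) -> (x_0 | x_2)) | (~x_1 -> (~x_3 & x_2)) = True
      (x_4 & x_0) -> (x_0 | x_2) = True
        x_4 & x_0 = False
        x_0 | x_2 = True
      ~x_1 -> (~x_3 & x_2) = True
        ~x_1 = False
        ~x_3 & x_2 = False
          ~x_3 = False
    (~x_4 & (x_3 | x_4)) & ((x_0 -> x_4) -> x_1) = True
      ~x_4 & (x_3 | x_4) = True
        ~x_4 = True
        x_3 | x_4 = True
      (x_0 -> x_4) -> x_1 = True
        x_0 -> x_4 = False
The formula evaluates to True.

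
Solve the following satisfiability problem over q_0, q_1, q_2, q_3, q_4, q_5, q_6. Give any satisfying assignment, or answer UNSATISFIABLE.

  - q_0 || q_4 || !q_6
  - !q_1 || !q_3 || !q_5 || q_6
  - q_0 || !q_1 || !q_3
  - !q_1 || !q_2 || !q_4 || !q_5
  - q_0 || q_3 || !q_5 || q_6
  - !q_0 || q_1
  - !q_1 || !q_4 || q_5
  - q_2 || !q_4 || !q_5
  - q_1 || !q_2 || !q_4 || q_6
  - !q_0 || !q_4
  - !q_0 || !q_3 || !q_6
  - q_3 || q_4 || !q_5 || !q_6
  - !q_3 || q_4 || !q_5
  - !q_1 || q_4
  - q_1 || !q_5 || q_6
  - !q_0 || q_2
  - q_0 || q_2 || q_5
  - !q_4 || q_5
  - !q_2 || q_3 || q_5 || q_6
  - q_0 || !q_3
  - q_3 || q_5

Set q_0 = False.
  then (q_0 || !q_3) forces q_3 = False.
  then (q_3 || q_5) forces q_5 = True.
  then (q_0 || q_3 || !q_5 || q_6) forces q_6 = True.
  then (q_3 || q_4 || !q_5 || !q_6) forces q_4 = True.
  then (q_2 || !q_4 || !q_5) forces q_2 = True.
  then (!q_1 || !q_2 || !q_4 || !q_5) forces q_1 = False.
All clauses satisfied.

q_0 = False; q_1 = False; q_2 = True; q_3 = False; q_4 = True; q_5 = True; q_6 = True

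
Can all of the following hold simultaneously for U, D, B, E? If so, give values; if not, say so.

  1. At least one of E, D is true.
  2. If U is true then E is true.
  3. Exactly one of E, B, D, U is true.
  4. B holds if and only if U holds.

U = False, D = True, B = False, E = False

  (1) {E, D}: 1 true — at least one ✓
  (2) U=F ⇒ E: vacuous ✓
  (3) {E, B, D, U}: 1 true — exactly one ✓
  (4) B=F, U=F — same ✓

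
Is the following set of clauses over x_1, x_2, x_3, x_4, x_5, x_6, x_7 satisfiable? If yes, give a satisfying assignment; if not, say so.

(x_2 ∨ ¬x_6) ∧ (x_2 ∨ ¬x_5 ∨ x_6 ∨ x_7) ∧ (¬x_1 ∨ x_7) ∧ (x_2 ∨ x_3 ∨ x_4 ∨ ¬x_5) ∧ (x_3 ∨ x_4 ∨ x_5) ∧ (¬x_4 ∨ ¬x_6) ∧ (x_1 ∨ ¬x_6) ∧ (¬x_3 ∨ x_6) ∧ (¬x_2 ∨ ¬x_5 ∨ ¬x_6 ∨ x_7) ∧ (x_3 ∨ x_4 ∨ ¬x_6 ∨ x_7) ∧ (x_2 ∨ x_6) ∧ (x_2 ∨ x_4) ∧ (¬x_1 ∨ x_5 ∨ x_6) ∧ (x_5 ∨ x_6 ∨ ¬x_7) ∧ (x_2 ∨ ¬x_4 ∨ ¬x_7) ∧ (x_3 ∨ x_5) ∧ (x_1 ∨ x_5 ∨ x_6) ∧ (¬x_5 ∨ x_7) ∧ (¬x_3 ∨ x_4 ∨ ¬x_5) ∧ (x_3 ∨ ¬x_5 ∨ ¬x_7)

Set x_1 = True.
  then (¬x_1 ∨ x_7) forces x_7 = True.
Set x_2 = True.
Set x_3 = True.
  then (¬x_3 ∨ x_6) forces x_6 = True.
  then (¬x_4 ∨ ¬x_6) forces x_4 = False.
  then (¬x_3 ∨ x_4 ∨ ¬x_5) forces x_5 = False.
All clauses satisfied.

x_1=T; x_2=T; x_3=T; x_4=F; x_5=F; x_6=T; x_7=T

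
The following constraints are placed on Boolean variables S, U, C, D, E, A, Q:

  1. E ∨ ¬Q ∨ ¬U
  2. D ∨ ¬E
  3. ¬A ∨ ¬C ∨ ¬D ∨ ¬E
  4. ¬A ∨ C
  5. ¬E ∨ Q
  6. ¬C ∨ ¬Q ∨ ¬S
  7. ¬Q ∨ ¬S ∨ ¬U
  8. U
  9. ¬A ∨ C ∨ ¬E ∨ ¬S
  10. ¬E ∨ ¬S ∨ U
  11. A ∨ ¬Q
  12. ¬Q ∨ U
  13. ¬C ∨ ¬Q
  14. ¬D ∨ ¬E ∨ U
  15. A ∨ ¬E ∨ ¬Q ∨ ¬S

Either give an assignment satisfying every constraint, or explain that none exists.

S = False, U = True, C = True, D = True, E = False, A = False, Q = False

Unit clause (U) forces U = True.
Set S = False.
Set C = True.
  then (¬C ∨ ¬Q) forces Q = False.
  then (¬E ∨ Q) forces E = False.
Set D = True.
Set A = False.
All clauses satisfied.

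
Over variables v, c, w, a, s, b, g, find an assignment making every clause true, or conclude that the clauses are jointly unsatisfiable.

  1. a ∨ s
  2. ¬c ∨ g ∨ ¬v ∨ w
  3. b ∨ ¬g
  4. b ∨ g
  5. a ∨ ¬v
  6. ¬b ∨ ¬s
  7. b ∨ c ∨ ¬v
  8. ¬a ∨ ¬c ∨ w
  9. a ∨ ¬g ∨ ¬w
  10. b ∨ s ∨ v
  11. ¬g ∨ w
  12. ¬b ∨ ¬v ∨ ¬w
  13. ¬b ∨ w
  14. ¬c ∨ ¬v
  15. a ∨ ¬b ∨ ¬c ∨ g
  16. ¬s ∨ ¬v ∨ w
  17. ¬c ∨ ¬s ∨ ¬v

Set v = False.
Set c = False.
Try w = False:
  (¬g ∨ w) forces g = False.
  (b ∨ g) forces b = True.
  clause (¬b ∨ w) is falsified — backtrack.
So w = True.
Set a = True.
Set s = False.
  then (b ∨ s ∨ v) forces b = True.
Set g = True.
All clauses satisfied.

v = False; c = False; w = True; a = True; s = False; b = True; g = True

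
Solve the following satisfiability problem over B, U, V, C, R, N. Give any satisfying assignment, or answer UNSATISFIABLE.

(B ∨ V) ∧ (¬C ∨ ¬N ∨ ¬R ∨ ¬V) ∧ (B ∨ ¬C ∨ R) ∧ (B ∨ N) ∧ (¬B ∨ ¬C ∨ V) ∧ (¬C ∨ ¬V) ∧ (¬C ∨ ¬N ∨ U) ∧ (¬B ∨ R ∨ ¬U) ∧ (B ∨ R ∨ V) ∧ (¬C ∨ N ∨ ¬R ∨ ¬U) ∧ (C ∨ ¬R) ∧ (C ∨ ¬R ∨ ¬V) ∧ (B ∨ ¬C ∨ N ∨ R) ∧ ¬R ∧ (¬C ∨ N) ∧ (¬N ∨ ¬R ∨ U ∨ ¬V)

B = True; U = False; V = True; C = False; R = False; N = True

Unit clause (¬R) forces R = False.
Set B = True.
  then (¬B ∨ R ∨ ¬U) forces U = False.
Set V = True.
  then (¬C ∨ ¬V) forces C = False.
Set N = True.
All clauses satisfied.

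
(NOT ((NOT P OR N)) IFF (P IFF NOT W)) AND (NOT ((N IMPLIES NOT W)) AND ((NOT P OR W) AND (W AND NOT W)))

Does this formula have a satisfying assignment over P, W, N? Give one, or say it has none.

Unsatisfiable — no assignment works.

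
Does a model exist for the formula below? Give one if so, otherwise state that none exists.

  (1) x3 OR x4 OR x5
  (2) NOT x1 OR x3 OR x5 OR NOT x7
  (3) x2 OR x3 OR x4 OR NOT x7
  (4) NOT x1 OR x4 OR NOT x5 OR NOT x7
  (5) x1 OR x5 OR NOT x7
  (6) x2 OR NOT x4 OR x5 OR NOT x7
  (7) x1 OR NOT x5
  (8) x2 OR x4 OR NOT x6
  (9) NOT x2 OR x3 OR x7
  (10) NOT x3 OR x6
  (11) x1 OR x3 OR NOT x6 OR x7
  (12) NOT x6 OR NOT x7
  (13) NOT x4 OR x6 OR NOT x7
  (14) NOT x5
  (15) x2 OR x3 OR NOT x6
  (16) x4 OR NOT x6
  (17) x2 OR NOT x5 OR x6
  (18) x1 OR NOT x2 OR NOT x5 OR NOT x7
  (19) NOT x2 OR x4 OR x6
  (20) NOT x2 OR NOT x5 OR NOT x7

Unit clause (NOT x5) forces x5 = False.
Set x1 = True.
Set x2 = True.
Try x3 = False:
  (x3 OR x4 OR x5) forces x4 = True.
  (NOT x1 OR x3 OR x5 OR NOT x7) forces x7 = False.
  clause (NOT x2 OR x3 OR x7) is falsified — backtrack.
So x3 = True.
  then (NOT x3 OR x6) forces x6 = True.
  then (NOT x6 OR NOT x7) forces x7 = False.
  then (x4 OR NOT x6) forces x4 = True.
All clauses satisfied.

x1=T; x2=T; x3=T; x4=T; x5=F; x6=T; x7=F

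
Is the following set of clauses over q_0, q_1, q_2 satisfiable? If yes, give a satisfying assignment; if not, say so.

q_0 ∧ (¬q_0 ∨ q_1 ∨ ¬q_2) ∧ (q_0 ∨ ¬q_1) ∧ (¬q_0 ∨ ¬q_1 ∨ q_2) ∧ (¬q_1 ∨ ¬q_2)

Unit clause (q_0) forces q_0 = True.
Try q_1 = True:
  (¬q_0 ∨ ¬q_1 ∨ q_2) forces q_2 = True.
  clause (¬q_1 ∨ ¬q_2) is falsified — backtrack.
So q_1 = False.
  then (¬q_0 ∨ q_1 ∨ ¬q_2) forces q_2 = False.
Check each clause:
  (q_0): q_0 holds.
  (¬q_0 ∨ q_1 ∨ ¬q_2): ¬q_2 holds.
  (q_0 ∨ ¬q_1): q_0 holds.
  (¬q_0 ∨ ¬q_1 ∨ q_2): ¬q_1 holds.
  (¬q_1 ∨ ¬q_2): ¬q_1 holds.
All clauses satisfied.

q_0: True, q_1: False, q_2: False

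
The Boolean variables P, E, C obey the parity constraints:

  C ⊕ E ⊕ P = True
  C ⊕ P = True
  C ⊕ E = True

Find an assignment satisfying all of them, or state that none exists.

P = False; E = False; C = True

C ⊕ E ⊕ P = T ⊕ F ⊕ F = True ✓
C ⊕ P = T ⊕ F = True ✓
C ⊕ E = T ⊕ F = True ✓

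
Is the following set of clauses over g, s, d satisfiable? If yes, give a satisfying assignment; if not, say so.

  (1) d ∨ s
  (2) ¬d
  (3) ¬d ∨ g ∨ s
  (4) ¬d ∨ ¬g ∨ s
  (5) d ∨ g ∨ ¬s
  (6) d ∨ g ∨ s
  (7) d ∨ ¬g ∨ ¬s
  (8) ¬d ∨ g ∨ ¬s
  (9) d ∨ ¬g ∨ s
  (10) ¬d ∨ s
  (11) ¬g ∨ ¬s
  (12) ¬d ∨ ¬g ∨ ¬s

Case d = True:
  Clause (¬d) is falsified — contradiction.
Case d = False:
  (d ∨ s) forces s = True.
  (d ∨ g ∨ ¬s) forces g = True.
  Clause (d ∨ ¬g ∨ ¬s) is falsified — contradiction.
Both cases fail, so the formula is unsatisfiable.

No satisfying assignment exists.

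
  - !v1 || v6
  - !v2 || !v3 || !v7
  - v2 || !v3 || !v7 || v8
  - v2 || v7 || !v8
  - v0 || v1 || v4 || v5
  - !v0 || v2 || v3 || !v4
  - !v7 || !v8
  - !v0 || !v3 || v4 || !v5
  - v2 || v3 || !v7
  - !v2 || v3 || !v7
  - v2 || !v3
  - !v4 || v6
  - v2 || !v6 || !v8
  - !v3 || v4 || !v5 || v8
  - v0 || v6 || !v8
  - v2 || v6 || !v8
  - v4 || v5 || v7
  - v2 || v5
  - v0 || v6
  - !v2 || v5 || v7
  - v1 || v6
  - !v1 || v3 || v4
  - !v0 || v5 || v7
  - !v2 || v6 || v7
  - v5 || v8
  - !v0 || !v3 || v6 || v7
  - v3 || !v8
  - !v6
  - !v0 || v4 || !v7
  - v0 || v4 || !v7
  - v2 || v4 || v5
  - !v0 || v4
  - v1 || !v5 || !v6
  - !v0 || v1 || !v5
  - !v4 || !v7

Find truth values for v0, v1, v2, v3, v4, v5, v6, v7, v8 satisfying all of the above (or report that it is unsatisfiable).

Case v6 = True:
  Clause (!v6) is falsified — contradiction.
Case v6 = False:
  (!v1 || v6) forces v1 = False.
  Clause (v1 || v6) is falsified — contradiction.
Both cases fail, so the formula is unsatisfiable.

UNSATISFIABLE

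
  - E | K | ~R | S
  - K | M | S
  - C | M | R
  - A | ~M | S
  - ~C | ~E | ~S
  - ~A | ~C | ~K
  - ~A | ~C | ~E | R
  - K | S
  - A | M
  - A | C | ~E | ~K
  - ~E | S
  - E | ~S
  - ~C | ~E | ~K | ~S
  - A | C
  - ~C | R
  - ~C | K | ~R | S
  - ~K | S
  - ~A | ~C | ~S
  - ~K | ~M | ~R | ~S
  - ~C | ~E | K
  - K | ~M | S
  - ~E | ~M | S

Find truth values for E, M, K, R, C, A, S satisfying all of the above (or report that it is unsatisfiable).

E = True, M = True, K = True, R = False, C = False, A = True, S = True

Set E = True.
  then (~E | S) forces S = True.
  then (~C | ~E | ~S) forces C = False.
  then (A | C) forces A = True.
Set M = True.
Set K = True.
  then (~K | ~M | ~R | ~S) forces R = False.
All clauses satisfied.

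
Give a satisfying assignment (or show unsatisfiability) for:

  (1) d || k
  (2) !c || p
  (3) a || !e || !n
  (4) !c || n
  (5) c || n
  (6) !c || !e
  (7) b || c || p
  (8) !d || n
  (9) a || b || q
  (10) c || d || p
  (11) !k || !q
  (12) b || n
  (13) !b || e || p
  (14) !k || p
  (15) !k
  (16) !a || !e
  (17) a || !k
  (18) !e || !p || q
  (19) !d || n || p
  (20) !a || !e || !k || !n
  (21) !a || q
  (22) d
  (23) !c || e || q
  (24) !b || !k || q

p = True, k = False, n = True, b = False, c = True, q = True, e = False, a = False, d = True

Unit clause (!k) forces k = False.
Unit clause (d) forces d = True.
In (!d || n) only n is left, so n = True.
Try p = False:
  (!c || p) forces c = False.
  (b || c || p) forces b = True.
  (!b || e || p) forces e = True.
  (a || !e || !n) forces a = True.
  clause (!a || !e) is falsified — backtrack.
So p = True.
Set b = False.
Set c = True.
  then (!c || !e) forces e = False.
  then (!c || e || q) forces q = True.
Set a = False.
All clauses satisfied.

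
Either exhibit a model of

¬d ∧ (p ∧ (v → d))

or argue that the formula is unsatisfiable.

v = False, p = True, d = False

  ¬d = True
  p ∧ (v → d) = True
    v → d = True
Both conjuncts True, so the formula holds.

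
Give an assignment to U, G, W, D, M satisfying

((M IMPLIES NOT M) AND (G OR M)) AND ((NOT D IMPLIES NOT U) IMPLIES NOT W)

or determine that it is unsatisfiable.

U=T, G=T, W=T, D=F, M=F

  (M IMPLIES NOT M) AND (G OR M) = True
    M IMPLIES NOT M = True
      NOT M = True
    G OR M = True
  (NOT D IMPLIES NOT U) IMPLIES NOT W = True
    NOT D IMPLIES NOT U = False
      NOT D = True
      NOT U = False
    NOT W = False
Both conjuncts True, so the formula holds.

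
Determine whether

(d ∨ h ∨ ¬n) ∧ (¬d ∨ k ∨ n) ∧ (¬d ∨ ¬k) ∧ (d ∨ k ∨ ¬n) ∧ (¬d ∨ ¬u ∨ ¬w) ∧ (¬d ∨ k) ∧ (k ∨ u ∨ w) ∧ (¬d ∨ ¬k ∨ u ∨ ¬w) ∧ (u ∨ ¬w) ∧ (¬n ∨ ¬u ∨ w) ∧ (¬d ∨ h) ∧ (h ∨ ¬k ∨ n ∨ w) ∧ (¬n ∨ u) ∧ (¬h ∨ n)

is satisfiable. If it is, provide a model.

n = False, k = True, u = True, d = False, h = False, w = True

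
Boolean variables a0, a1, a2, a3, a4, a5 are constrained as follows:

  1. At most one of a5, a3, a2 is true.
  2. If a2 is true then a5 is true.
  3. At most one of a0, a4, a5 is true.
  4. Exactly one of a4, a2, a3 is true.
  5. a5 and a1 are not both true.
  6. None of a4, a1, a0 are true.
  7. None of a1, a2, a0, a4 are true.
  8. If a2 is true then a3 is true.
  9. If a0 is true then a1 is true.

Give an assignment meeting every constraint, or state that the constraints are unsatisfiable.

a0: False; a1: False; a2: False; a3: True; a4: False; a5: False

  (1) {a5, a3, a2}: 1 true — at most one ✓
  (2) a2=F ⇒ a5: vacuous ✓
  (3) {a0, a4, a5}: 0 true — at most one ✓
  (4) {a4, a2, a3}: 1 true — exactly one ✓
  (5) a5=F, a1=F — not both ✓
  (6) {a4, a1, a0}: 0 true — none ✓
  (7) {a1, a2, a0, a4}: 0 true — none ✓
  (8) a2=F ⇒ a3: vacuous ✓
  (9) a0=F ⇒ a1: vacuous ✓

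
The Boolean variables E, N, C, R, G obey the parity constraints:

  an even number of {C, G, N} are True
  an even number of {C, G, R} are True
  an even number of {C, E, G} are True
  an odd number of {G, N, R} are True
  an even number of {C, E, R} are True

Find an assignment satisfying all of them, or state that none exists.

E: True; N: True; C: False; R: True; G: True

{C, G, N}: 2 true → even ✓
{C, G, R}: 2 true → even ✓
{C, E, G}: 2 true → even ✓
{G, N, R}: 3 true → odd ✓
{C, E, R}: 2 true → even ✓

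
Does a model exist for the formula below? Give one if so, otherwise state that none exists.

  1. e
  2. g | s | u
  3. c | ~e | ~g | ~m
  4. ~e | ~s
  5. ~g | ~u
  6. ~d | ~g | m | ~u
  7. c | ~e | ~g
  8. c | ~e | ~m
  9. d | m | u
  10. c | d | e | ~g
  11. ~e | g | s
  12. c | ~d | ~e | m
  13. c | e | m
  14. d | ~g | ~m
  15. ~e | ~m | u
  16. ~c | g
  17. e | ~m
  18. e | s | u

Unit clause (e) forces e = True.
In (~e | ~s) only ~s is left, so s = False.
In (~e | g | s) only g is left, so g = True.
In (~g | ~u) only ~u is left, so u = False.
In (c | ~e | ~g) only c is left, so c = True.
In (~e | ~m | u) only ~m is left, so m = False.
In (d | m | u) only d is left, so d = True.
All clauses satisfied.

d: True, u: False, c: True, g: True, e: True, s: False, m: False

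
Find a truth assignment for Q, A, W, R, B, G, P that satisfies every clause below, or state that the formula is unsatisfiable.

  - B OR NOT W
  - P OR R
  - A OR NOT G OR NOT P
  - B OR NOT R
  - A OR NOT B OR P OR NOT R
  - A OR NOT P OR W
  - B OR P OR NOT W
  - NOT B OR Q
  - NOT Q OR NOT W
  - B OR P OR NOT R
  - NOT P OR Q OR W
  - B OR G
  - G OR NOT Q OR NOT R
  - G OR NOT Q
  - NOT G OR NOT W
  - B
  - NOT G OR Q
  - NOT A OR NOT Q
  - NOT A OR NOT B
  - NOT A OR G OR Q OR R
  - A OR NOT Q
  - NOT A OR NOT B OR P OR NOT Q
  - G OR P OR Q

Case A = True:
  (B) forces B = True.
  Clause (NOT A OR NOT B) is falsified — contradiction.
Case A = False:
  (B) forces B = True.
  (NOT B OR Q) forces Q = True.
  Clause (A OR NOT Q) is falsified — contradiction.
Both cases fail, so the formula is unsatisfiable.

Unsatisfiable — no assignment works.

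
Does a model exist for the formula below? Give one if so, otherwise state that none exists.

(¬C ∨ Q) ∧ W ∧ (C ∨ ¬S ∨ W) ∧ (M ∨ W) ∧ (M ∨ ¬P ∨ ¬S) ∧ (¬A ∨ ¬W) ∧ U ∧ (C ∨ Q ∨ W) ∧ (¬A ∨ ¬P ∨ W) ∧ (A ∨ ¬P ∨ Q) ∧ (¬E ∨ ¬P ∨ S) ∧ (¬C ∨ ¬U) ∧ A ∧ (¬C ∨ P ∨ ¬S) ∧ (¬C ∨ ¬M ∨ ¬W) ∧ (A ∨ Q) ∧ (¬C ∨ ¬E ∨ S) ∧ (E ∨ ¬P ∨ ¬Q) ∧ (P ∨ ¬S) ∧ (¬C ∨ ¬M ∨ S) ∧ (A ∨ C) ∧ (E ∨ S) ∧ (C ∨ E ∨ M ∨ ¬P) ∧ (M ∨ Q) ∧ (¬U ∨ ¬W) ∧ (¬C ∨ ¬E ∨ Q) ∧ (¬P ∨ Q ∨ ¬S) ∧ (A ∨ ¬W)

UNSATISFIABLE

Case W = True:
  (¬A ∨ ¬W) forces A = False.
  Clause (A) is falsified — contradiction.
Case W = False:
  Clause (W) is falsified — contradiction.
Both cases fail, so the formula is unsatisfiable.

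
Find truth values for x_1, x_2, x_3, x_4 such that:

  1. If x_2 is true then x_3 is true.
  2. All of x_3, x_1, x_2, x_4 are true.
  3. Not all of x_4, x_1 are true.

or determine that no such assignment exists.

The formula is unsatisfiable.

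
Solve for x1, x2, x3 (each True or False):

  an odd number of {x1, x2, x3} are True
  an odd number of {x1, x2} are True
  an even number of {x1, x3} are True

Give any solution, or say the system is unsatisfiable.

x1 = False, x2 = True, x3 = False

{x1, x2, x3}: 1 true → odd ✓
{x1, x2}: 1 true → odd ✓
{x1, x3}: 0 true → even ✓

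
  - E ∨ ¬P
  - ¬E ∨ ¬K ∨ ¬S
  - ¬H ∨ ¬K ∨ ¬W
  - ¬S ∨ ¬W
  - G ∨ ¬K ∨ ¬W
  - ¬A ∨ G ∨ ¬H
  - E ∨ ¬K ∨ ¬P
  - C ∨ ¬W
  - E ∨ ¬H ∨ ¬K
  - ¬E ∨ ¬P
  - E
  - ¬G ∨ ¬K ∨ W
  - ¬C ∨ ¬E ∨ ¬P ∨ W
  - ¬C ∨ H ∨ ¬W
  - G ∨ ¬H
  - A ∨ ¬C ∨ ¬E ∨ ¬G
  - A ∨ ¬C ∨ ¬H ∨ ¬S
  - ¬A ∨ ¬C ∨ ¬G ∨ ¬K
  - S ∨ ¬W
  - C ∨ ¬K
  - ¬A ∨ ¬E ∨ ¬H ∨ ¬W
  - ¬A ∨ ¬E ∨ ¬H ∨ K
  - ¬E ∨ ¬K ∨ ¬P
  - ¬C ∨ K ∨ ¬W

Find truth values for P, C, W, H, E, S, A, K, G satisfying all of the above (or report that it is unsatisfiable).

P: False, C: True, W: False, H: False, E: True, S: True, A: True, K: False, G: False

Unit clause (E) forces E = True.
In (¬E ∨ ¬P) only ¬P is left, so P = False.
Set C = True.
Try W = True:
  (¬S ∨ ¬W) forces S = False.
  clause (S ∨ ¬W) is falsified — backtrack.
So W = False.
Set H = False.
Set S = True.
  then (¬E ∨ ¬K ∨ ¬S) forces K = False.
Set A = True.
Set G = False.
All clauses satisfied.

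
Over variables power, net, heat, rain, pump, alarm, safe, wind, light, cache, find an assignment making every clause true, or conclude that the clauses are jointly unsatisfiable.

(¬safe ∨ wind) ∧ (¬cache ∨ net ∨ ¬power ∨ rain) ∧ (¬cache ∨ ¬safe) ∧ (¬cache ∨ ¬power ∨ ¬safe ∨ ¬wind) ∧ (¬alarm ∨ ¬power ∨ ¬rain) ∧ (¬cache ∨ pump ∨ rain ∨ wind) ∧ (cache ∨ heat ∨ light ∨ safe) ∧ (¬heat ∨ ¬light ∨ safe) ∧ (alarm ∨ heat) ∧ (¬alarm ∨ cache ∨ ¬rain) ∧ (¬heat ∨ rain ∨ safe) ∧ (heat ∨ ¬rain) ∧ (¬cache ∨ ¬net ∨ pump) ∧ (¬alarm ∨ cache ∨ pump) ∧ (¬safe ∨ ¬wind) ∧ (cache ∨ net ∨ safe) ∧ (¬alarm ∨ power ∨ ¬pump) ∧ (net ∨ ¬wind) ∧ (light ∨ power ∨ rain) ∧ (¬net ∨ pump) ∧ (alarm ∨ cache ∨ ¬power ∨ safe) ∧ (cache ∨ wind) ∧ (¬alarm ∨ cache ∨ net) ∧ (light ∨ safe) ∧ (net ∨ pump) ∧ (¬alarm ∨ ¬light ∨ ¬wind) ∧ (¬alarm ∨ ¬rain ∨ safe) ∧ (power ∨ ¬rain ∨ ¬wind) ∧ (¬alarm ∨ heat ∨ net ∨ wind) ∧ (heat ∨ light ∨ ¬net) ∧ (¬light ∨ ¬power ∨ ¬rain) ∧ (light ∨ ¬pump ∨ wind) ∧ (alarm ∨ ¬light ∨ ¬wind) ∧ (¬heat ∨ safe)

power: True, net: True, heat: False, rain: False, pump: True, alarm: True, safe: False, wind: False, light: True, cache: True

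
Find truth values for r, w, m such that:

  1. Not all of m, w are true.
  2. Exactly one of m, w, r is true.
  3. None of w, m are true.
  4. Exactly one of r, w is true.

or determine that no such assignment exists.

r: True, w: False, m: False

  (1) {m, w}: 0/2 true — not all ✓
  (2) {m, w, r}: 1 true — exactly one ✓
  (3) {w, m}: 0 true — none ✓
  (4) {r, w}: 1 true — exactly one ✓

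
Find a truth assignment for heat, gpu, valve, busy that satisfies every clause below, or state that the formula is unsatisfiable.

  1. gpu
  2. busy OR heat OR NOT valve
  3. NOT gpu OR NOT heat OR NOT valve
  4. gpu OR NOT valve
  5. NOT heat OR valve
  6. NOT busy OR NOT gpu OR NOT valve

Unit clause (gpu) forces gpu = True.
Try heat = True:
  (NOT gpu OR NOT heat OR NOT valve) forces valve = False.
  clause (NOT heat OR valve) is falsified — backtrack.
So heat = False.
Set valve = False.
Set busy = True.
All clauses satisfied.

heat = False, gpu = True, valve = False, busy = True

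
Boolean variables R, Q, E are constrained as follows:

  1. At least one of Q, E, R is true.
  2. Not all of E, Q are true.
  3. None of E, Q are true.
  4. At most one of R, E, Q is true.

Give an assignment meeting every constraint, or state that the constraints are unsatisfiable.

R = True; Q = False; E = False

  (1) {Q, E, R}: 1 true — at least one ✓
  (2) {E, Q}: 0/2 true — not all ✓
  (3) {E, Q}: 0 true — none ✓
  (4) {R, E, Q}: 1 true — at most one ✓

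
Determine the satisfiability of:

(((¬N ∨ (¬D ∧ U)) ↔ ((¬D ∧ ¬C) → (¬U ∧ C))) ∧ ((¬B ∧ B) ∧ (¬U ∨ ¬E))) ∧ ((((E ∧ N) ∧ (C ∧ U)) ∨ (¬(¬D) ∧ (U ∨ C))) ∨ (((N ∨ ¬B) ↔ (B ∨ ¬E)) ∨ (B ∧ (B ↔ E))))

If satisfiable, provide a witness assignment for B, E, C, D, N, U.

The formula is unsatisfiable.

Case B = True: the conjunct ¬B is False.
Case B = False: the conjunct B is False.
Both cases fail — unsatisfiable.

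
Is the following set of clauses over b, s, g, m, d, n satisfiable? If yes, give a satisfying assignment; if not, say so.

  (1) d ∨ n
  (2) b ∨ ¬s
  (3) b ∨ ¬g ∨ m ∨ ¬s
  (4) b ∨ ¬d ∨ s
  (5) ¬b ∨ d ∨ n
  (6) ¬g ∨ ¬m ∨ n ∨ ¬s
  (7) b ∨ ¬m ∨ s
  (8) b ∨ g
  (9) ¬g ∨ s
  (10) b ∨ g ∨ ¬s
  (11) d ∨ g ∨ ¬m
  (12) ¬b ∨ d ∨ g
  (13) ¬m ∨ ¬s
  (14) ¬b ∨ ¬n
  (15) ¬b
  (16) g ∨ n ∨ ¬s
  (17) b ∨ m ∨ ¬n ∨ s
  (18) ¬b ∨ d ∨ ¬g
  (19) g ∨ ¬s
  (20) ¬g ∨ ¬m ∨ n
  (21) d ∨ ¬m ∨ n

The formula is unsatisfiable.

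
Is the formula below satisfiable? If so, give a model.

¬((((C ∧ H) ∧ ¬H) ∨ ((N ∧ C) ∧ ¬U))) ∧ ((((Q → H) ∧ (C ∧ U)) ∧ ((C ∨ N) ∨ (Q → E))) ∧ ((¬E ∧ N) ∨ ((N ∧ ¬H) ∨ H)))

C=T; E=T; N=T; Q=T; U=T; H=T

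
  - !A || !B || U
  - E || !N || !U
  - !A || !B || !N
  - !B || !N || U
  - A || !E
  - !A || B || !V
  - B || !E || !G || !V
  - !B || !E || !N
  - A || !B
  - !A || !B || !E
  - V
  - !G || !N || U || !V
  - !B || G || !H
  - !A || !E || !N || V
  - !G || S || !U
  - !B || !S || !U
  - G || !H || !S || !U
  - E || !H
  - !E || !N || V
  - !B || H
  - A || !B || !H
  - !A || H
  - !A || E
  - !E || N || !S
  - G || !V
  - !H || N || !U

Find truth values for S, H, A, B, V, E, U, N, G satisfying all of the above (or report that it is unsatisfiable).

Unit clause (V) forces V = True.
In (G || !V) only G is left, so G = True.
Set S = False.
  then (!G || S || !U) forces U = False.
  then (!G || !N || U || !V) forces N = False.
Set H = False.
  then (!B || H) forces B = False.
  then (!A || H) forces A = False.
  then (A || !E) forces E = False.
All clauses satisfied.

S = False, H = False, A = False, B = False, V = True, E = False, U = False, N = False, G = True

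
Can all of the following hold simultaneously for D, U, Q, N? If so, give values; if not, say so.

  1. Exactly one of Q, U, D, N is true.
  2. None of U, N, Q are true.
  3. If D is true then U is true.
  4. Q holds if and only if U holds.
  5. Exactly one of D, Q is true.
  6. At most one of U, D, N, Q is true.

Unsatisfiable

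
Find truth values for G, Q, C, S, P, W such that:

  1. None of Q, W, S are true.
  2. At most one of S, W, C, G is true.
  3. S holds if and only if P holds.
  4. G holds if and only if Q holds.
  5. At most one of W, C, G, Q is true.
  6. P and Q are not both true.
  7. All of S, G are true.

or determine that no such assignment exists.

Unsatisfiable — no assignment works.

Case S = True:
  Constraint (1) is violated (S=T) — contradiction.
Case S = False:
  Constraint (7) is violated (S=F) — contradiction.
Both cases fail — unsatisfiable.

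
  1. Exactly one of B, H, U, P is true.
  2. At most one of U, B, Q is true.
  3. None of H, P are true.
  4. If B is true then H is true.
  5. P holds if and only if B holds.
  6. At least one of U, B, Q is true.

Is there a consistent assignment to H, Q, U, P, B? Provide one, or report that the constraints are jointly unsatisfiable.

H = False; Q = False; U = True; P = False; B = False

  (1) {B, H, U, P}: 1 true — exactly one ✓
  (2) {U, B, Q}: 1 true — at most one ✓
  (3) {H, P}: 0 true — none ✓
  (4) B=F ⇒ H: vacuous ✓
  (5) P=F, B=F — same ✓
  (6) {U, B, Q}: 1 true — at least one ✓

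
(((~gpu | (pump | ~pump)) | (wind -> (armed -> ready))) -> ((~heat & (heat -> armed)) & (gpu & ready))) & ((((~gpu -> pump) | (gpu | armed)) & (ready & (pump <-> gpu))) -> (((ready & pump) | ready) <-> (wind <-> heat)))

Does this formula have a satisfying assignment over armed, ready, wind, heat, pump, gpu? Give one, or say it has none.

armed = False, ready = True, wind = False, heat = False, pump = True, gpu = True

  ((~gpu | (pump | ~pump)) | (wind -> (armed -> ready))) -> ((~heat & (heat -> armed)) & (gpu & ready)) = True
    (~gpu | (pump | ~pump)) | (wind -> (armed -> ready)) = True
      ~gpu | (pump | ~pump) = True
        ~gpu = False
        pump | ~pump = True
          ~pump = False
      wind -> (armed -> ready) = True
        armed -> ready = True
    (~heat & (heat -> armed)) & (gpu & ready) = True
      ~heat & (heat -> armed) = True
        ~heat = True
        heat -> armed = True
      gpu & ready = True
  (((~gpu -> pump) | (gpu | armed)) & (ready & (pump <-> gpu))) -> (((ready & pump) | ready) <-> (wind <-> heat)) = True
    ((~gpu -> pump) | (gpu | armed)) & (ready & (pump <-> gpu)) = True
      (~gpu -> pump) | (gpu | armed) = True
        ~gpu -> pump = True
          ~gpu = False
        gpu | armed = True
      ready & (pump <-> gpu) = True
        pump <-> gpu = True
    ((ready & pump) | ready) <-> (wind <-> heat) = True
      (ready & pump) | ready = True
        ready & pump = True
      wind <-> heat = True
Both conjuncts True, so the formula holds.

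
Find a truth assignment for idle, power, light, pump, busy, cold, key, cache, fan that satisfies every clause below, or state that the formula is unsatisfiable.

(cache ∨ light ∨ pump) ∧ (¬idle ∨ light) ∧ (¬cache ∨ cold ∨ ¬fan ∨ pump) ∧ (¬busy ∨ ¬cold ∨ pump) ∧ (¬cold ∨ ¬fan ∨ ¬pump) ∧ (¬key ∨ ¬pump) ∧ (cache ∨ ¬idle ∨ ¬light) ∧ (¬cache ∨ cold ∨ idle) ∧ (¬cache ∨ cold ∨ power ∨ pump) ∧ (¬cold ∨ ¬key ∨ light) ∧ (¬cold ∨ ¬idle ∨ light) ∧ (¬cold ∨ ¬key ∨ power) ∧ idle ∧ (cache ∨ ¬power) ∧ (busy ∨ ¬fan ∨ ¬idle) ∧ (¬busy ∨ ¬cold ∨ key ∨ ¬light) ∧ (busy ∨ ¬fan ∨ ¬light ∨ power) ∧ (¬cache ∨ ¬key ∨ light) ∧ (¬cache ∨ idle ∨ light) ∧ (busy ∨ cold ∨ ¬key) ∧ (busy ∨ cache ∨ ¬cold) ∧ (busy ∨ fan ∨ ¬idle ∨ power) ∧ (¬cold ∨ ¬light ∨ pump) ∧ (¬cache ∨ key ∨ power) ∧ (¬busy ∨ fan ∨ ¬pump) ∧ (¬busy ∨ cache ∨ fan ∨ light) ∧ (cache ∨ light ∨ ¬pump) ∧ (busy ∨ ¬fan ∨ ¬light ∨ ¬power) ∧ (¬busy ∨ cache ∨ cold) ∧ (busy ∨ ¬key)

idle = True; power = True; light = True; pump = False; busy = True; cold = False; key = True; cache = True; fan = False

Unit clause (idle) forces idle = True.
In (¬idle ∨ light) only light is left, so light = True.
In (cache ∨ ¬idle ∨ ¬light) only cache is left, so cache = True.
Set power = True.
Set pump = False.
  then (¬cold ∨ ¬light ∨ pump) forces cold = False.
  then (¬cache ∨ cold ∨ ¬fan ∨ pump) forces fan = False.
Set busy = True.
Set key = True.
All clauses satisfied.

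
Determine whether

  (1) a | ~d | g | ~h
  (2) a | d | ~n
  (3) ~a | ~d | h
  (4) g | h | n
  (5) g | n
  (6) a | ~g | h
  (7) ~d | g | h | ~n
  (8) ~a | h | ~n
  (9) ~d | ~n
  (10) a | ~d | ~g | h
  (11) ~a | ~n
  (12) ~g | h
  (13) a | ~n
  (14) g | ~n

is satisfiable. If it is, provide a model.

d=T, g=T, n=F, h=T, a=F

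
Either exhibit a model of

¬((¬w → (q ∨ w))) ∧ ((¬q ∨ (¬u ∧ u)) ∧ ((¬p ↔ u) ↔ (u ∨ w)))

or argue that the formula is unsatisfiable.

q: False; w: False; u: True; p: False

  ¬((¬w → (q ∨ w))) = True
    ¬w → (q ∨ w) = False
      ¬w = True
      q ∨ w = False
  (¬q ∨ (¬u ∧ u)) ∧ ((¬p ↔ u) ↔ (u ∨ w)) = True
    ¬q ∨ (¬u ∧ u) = True
      ¬q = True
      ¬u ∧ u = False
        ¬u = False
    (¬p ↔ u) ↔ (u ∨ w) = True
      ¬p ↔ u = True
        ¬p = True
      u ∨ w = True
Both conjuncts True, so the formula holds.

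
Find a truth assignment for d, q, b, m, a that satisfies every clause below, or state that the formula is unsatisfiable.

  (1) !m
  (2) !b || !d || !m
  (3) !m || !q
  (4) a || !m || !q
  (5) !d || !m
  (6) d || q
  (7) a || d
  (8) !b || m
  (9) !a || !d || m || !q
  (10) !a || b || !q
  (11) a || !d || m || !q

d = True; q = False; b = False; m = False; a = True

Unit clause (!m) forces m = False.
In (!b || m) only !b is left, so b = False.
Try d = False:
  (d || q) forces q = True.
  (a || d) forces a = True.
  clause (!a || b || !q) is falsified — backtrack.
So d = True.
Set q = False.
Set a = True.
All clauses satisfied.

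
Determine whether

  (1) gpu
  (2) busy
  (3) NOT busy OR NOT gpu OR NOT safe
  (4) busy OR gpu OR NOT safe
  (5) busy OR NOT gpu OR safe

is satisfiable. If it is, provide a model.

gpu: True, safe: False, busy: True

Unit clause (gpu) forces gpu = True.
Unit clause (busy) forces busy = True.
In (NOT busy OR NOT gpu OR NOT safe) only NOT safe is left, so safe = False.
All clauses satisfied.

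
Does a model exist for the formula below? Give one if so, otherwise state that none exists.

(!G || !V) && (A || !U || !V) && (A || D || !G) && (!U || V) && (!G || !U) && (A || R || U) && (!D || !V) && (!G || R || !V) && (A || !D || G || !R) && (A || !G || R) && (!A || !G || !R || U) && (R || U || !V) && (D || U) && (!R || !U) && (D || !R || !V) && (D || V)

Set A = False.
Set R = True.
  then (!R || !U) forces U = False.
  then (D || U) forces D = True.
  then (!D || !V) forces V = False.
  then (A || !D || G || !R) forces G = True.
All clauses satisfied.

A: False, R: True, G: True, V: False, D: True, U: False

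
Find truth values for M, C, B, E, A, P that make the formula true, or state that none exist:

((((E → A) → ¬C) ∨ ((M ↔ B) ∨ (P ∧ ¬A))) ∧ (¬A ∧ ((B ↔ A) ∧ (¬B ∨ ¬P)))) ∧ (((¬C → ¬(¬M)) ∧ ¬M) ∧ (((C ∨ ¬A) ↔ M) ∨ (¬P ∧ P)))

Unsatisfiable — no assignment works.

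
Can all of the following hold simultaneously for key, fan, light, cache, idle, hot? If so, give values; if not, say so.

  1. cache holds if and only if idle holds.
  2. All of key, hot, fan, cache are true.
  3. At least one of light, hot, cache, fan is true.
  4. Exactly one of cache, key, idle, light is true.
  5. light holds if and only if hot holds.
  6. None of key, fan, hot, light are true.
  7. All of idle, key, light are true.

Case key = True:
  Constraint (6) is violated (key=T) — contradiction.
Case key = False:
  Constraint (2) is violated (key=F) — contradiction.
Both cases fail — unsatisfiable.

Unsatisfiable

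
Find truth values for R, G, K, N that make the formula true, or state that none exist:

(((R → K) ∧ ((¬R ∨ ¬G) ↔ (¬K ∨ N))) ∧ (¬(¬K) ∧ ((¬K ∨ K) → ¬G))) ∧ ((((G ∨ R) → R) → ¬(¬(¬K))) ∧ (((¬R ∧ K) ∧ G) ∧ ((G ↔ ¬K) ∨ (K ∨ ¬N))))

Case K = True: the formula simplifies to (((¬R ∨ ¬G) ↔ N) ∧ ¬G) ∧ (¬(((G ∨ R) → R)) ∧ (¬R ∧ G)).
  G = True: the conjunct ¬G is False.
  G = False: the conjunct G is False.
Case K = False: the conjunct ¬(¬K) becomes ¬(¬False) = False.
Both cases fail — unsatisfiable.

No satisfying assignment exists.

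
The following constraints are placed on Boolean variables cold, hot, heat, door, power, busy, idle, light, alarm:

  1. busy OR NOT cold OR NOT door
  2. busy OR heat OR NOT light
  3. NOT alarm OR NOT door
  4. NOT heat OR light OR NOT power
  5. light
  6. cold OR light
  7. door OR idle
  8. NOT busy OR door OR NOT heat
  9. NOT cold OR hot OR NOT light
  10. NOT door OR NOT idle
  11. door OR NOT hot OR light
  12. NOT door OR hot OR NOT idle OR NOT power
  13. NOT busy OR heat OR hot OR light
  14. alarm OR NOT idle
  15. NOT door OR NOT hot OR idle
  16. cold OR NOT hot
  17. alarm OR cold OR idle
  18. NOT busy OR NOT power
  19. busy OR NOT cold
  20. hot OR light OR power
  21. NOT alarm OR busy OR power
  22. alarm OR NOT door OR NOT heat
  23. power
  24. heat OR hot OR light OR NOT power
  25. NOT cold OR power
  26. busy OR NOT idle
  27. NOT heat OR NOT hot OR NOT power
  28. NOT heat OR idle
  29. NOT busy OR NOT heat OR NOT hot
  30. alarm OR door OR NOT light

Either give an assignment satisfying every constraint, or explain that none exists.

Case power = True:
  (light) forces light = True.
  (NOT busy OR NOT power) forces busy = False.
  (busy OR heat OR NOT light) forces heat = True.
  (busy OR NOT cold) forces cold = False.
  (cold OR NOT hot) forces hot = False.
  (busy OR NOT idle) forces idle = False.
  Clause (NOT heat OR idle) is falsified — contradiction.
Case power = False:
  Clause (power) is falsified — contradiction.
Both cases fail, so the formula is unsatisfiable.

UNSATISFIABLE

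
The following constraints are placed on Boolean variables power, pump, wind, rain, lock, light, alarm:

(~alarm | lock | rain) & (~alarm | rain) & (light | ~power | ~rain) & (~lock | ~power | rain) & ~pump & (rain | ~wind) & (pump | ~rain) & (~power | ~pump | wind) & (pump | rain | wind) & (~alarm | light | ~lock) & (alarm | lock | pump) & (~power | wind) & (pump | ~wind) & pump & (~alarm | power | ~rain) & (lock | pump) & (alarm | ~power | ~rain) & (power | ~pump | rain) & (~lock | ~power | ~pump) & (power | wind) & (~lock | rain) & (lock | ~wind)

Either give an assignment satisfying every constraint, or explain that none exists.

Case pump = True:
  Clause (~pump) is falsified — contradiction.
Case pump = False:
  Clause (pump) is falsified — contradiction.
Both cases fail, so the formula is unsatisfiable.

Unsatisfiable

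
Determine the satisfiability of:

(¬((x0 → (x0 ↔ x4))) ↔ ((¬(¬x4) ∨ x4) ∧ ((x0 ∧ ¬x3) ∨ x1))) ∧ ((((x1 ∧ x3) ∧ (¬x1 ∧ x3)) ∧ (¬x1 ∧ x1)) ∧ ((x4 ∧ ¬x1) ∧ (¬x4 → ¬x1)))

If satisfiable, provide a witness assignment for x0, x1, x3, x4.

UNSATISFIABLE

Case x1 = True: the conjunct ¬x1 is False.
Case x1 = False: the conjunct x1 is False.
Both cases fail — unsatisfiable.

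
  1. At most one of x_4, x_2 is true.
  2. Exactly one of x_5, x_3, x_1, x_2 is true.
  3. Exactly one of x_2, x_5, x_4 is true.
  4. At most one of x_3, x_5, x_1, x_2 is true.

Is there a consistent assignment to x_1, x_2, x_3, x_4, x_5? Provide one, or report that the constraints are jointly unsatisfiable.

x_1: False, x_2: True, x_3: False, x_4: False, x_5: False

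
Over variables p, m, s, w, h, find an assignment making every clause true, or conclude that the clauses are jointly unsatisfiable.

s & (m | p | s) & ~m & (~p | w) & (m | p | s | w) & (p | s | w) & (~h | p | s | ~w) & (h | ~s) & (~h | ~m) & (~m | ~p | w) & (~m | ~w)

Unit clause (s) forces s = True.
Unit clause (~m) forces m = False.
In (h | ~s) only h is left, so h = True.
Set p = False.
Set w = True.
All clauses satisfied.

p = False; m = False; s = True; w = True; h = True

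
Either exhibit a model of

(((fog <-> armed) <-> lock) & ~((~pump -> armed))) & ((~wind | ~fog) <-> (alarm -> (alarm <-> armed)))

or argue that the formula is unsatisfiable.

pump: False, armed: False, fog: True, wind: True, lock: False, alarm: True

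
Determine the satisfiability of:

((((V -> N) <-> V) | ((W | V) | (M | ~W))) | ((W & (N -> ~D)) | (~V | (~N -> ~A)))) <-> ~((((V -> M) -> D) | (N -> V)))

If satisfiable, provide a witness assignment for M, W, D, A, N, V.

M=T, W=T, D=F, A=F, N=T, V=F

  ((((V -> N) <-> V) | ((W | V) | (M | ~W))) | ((W & (N -> ~D)) | (~V | (~N -> ~A)))) <-> ~((((V -> M) -> D) | (N -> V))) = True
    (((V -> N) <-> V) | ((W | V) | (M | ~W))) | ((W & (N -> ~D)) | (~V | (~N -> ~A))) = True
      ((V -> N) <-> V) | ((W | V) | (M | ~W)) = True
        (V -> N) <-> V = False
          V -> N = True
        (W | V) | (M | ~W) = True
          W | V = True
          M | ~W = True
            ~W = False
      (W & (N -> ~D)) | (~V | (~N -> ~A)) = True
        W & (N -> ~D) = True
          N -> ~D = True
            ~D = True
        ~V | (~N -> ~A) = True
          ~V = True
          ~N -> ~A = True
            ~N = False
            ~A = True
    ~((((V -> M) -> D) | (N -> V))) = True
      ((V -> M) -> D) | (N -> V) = False
        (V -> M) -> D = False
          V -> M = True
        N -> V = False
The formula evaluates to True.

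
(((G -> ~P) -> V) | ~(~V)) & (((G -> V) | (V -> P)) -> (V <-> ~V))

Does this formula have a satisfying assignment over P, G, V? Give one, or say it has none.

The conjunct ((G -> V) | (V -> P)) -> (V <-> ~V) is unsatisfiable on its own:
  P=F, G=F, V=F: evaluates to False.
  P=F, G=F, V=T: evaluates to False.
  P=F, G=T, V=F: evaluates to False.
  P=F, G=T, V=T: evaluates to False.
  P=T, G=F, V=F: evaluates to False.
  P=T, G=F, V=T: evaluates to False.
  P=T, G=T, V=F: evaluates to False.
  P=T, G=T, V=T: evaluates to False.
So the whole conjunction is unsatisfiable.

The formula is unsatisfiable.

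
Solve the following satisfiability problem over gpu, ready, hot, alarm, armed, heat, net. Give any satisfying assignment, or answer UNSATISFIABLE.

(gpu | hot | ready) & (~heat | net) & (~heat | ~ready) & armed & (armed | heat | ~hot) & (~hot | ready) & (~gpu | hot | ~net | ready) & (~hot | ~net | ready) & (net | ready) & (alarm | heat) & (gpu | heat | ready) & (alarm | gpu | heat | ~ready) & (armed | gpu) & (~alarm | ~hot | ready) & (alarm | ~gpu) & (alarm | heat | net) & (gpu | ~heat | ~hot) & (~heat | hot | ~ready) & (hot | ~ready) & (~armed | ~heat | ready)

gpu=T, ready=T, hot=T, alarm=T, armed=T, heat=F, net=F

Unit clause (armed) forces armed = True.
Set gpu = True.
  then (alarm | ~gpu) forces alarm = True.
Try ready = False:
  (~hot | ready) forces hot = False.
  (~gpu | hot | ~net | ready) forces net = False.
  clause (net | ready) is falsified — backtrack.
So ready = True.
  then (~heat | ~ready) forces heat = False.
  then (hot | ~ready) forces hot = True.
Set net = False.
All clauses satisfied.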